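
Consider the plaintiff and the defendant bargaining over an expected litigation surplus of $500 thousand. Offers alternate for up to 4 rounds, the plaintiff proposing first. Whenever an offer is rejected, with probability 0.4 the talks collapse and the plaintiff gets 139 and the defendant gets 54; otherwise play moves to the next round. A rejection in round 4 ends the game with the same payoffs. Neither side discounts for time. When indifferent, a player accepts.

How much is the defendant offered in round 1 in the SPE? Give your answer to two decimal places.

193.99

By backward induction:
Round 4 (the defendant proposes): the plaintiff gets 139 if talks fail, so the defendant offers 139 and keeps 361.
Round 3 (the plaintiff proposes): rejecting gives the defendant an expected 0.6 × 361 + 0.4 × 54 = 238.2; the plaintiff offers that and keeps 261.8.
Round 2 (the defendant proposes): rejecting gives the plaintiff an expected 0.6 × 261.8 + 0.4 × 139 = 212.68; the defendant offers that and keeps 287.32.
Round 1 (the plaintiff proposes): rejecting gives the defendant an expected 0.6 × 287.32 + 0.4 × 54 = 193.992. The plaintiff offers 193.992 and keeps 500 − 193.992 = 306.008.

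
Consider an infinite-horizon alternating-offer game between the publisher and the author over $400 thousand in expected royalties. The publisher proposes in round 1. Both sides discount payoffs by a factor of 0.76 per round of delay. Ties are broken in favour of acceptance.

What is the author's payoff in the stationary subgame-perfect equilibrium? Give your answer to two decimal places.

In a stationary SPE each proposer offers the other exactly their discounted continuation value.
If the publisher keeps x when proposing and the author keeps y when proposing, then x = 400 − 0.76y and y = 400 − 0.76x.
Solving: x = 400(1 − 0.76) / (1 − 0.76·0.76) = 96 / 0.4224 ≈ 227.2727.
The author gets 400 − 227.2727 ≈ 172.7273.

172.73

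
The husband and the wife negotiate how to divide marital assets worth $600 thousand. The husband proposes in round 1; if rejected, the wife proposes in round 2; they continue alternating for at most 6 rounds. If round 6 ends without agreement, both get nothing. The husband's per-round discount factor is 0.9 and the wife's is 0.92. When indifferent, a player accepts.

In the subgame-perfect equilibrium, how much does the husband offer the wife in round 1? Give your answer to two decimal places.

479.35

Round 6 (the wife proposes): rejection yields 0 for the husband; the wife offers 0 and keeps 600.
Round 5 (the husband proposes): the wife can get 600 next round, worth 0.92 × 600 = 552 now. The husband offers 552 and keeps 600 − 552 = 48.
Round 4 (the wife proposes): the husband can get 48 next round, worth 0.9 × 48 = 43.2 now, so the wife offers 43.2, keeping 556.8.
Round 3 (the husband proposes): the wife can get 556.8 next round, worth 0.92 × 556.8 = 512.256 now, so the husband offers 512.256, keeping 87.744.
Round 2 (the wife proposes): the husband can get 87.744 next round, worth 0.9 × 87.744 = 78.9696 now. The wife offers 78.9696 and keeps 600 − 78.9696 = 521.0304.
Round 1 (the husband proposes): the wife can get 521.0304 next round, worth 0.92 × 521.0304 = 479.347968 now. The husband offers 479.347968 and keeps 600 − 479.347968 = 120.652032.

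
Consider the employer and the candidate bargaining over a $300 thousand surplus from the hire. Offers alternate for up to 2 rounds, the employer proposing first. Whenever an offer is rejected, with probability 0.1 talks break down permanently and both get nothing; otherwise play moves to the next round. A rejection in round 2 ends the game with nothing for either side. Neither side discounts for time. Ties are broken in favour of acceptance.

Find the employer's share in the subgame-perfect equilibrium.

30

By backward induction:
Round 2 (the candidate proposes): the employer will accept anything ≥ 0, so the candidate offers 0 and keeps 300.
Round 1 (the employer proposes): rejecting gives the candidate an expected 0.9 × 300 = 270; the employer offers that and keeps 30.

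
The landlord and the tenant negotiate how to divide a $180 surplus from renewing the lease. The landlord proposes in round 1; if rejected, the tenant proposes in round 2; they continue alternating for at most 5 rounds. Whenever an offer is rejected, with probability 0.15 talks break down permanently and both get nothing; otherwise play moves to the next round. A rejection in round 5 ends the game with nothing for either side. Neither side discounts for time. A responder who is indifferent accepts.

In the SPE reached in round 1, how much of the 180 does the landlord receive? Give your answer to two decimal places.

140.47

By backward induction:
Round 5 (the landlord proposes): rejection yields 0 for the tenant; the landlord offers 0 and keeps 180.
Round 4 (the tenant proposes): rejecting gives the landlord an expected 0.85 × 180 = 153; the tenant offers that and keeps 27.
Round 3 (the landlord proposes): rejecting gives the tenant an expected 0.85 × 27 = 22.95; the landlord offers that and keeps 157.05.
Round 2 (the tenant proposes): rejecting gives the landlord an expected 0.85 × 157.05 = 133.4925; the tenant offers that and keeps 46.5075.
Round 1 (the landlord proposes): rejecting gives the tenant an expected 0.85 × 46.5075 = 39.531375, so the landlord offers 39.531375, keeping 140.468625.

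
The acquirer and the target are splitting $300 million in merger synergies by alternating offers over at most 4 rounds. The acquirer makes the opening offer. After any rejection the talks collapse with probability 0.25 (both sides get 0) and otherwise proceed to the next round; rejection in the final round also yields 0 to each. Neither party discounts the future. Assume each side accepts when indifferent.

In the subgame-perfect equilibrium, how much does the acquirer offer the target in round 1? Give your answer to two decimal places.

182.81

By backward induction:
Round 4 (the target proposes): rejection yields 0 for the acquirer; the target offers 0 and keeps 300.
Round 3 (the acquirer proposes): rejecting gives the target an expected 0.75 × 300 = 225, so the acquirer offers 225, keeping 75.
Round 2 (the target proposes): rejecting gives the acquirer an expected 0.75 × 75 = 56.25; the target offers that and keeps 243.75.
Round 1 (the acquirer proposes): rejecting gives the target an expected 0.75 × 243.75 = 182.8125, so the acquirer offers 182.8125, keeping 117.1875.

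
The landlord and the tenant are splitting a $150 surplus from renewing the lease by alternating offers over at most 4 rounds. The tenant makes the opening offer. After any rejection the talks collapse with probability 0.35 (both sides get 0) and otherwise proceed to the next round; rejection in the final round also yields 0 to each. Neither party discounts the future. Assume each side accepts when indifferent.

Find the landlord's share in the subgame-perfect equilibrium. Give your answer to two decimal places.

Round 4 (the landlord proposes): rejection yields 0 for the tenant; the landlord offers 0 and keeps 150.
Round 3 (the tenant proposes): rejecting gives the landlord an expected 0.65 × 150 = 97.5, so the tenant offers 97.5, keeping 52.5.
Round 2 (the landlord proposes): rejecting gives the tenant an expected 0.65 × 52.5 = 34.125. The landlord offers 34.125 and keeps 150 − 34.125 = 115.875.
Round 1 (the tenant proposes): rejecting gives the landlord an expected 0.65 × 115.875 = 75.31875. The tenant offers 75.31875 and keeps 150 − 75.31875 = 74.68125.

75.32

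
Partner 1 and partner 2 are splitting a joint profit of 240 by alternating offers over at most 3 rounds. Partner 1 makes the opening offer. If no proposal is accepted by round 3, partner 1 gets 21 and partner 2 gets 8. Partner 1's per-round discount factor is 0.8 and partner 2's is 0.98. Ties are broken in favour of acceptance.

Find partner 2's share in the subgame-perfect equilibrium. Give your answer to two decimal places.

53.31

Round 3 (partner 1 proposes): partner 2 gets 8 if talks fail, so partner 1 offers 8 and keeps 232.
Round 2 (partner 2 proposes): partner 1 can get 232 next round, worth 0.8 × 232 = 185.6 now. Partner 2 offers 185.6 and keeps 240 − 185.6 = 54.4.
Round 1 (partner 1 proposes): partner 2 can get 54.4 next round, worth 0.98 × 54.4 = 53.312 now. Partner 1 offers 53.312 and keeps 240 − 53.312 = 186.688.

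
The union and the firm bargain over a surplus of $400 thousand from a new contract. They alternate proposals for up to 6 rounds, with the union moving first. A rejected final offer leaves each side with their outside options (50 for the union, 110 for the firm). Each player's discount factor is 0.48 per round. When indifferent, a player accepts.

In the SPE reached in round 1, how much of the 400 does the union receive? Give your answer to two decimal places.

268.24

Round 6 (the firm proposes): the union gets 50 if talks fail, so the firm offers 50 and keeps 350.
Round 5 (the union proposes): the firm can get 350 next round, worth 0.48 × 350 = 168 now. The union offers 168 and keeps 400 − 168 = 232.
Round 4 (the firm proposes): the union can get 232 next round, worth 0.48 × 232 = 111.36 now. The firm offers 111.36 and keeps 400 − 111.36 = 288.64.
Round 3 (the union proposes): the firm can get 288.64 next round, worth 0.48 × 288.64 = 138.5472 now; the union offers that and keeps 261.4528.
Round 2 (the firm proposes): the union can get 261.4528 next round, worth 0.48 × 261.4528 = 125.497344 now. The firm offers 125.497344 and keeps 400 − 125.497344 = 274.502656.
Round 1 (the union proposes): the firm can get 274.502656 next round, worth 0.48 × 274.502656 = 131.76127488 now. The union offers 131.76127488 and keeps 400 − 131.76127488 = 268.23872512.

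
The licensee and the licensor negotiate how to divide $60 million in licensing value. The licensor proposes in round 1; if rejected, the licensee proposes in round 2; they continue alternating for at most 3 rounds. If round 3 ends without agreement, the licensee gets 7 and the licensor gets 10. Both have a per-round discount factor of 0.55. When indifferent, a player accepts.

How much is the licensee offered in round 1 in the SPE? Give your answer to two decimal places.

16.97

Round 3 (the licensor proposes): the licensee gets 7 if talks fail, so the licensor offers 7 and keeps 53.
Round 2 (the licensee proposes): the licensor can get 53 next round, worth 0.55 × 53 = 29.15 now; the licensee offers that and keeps 30.85.
Round 1 (the licensor proposes): the licensee can get 30.85 next round, worth 0.55 × 30.85 = 16.9675 now; the licensor offers that and keeps 43.0325.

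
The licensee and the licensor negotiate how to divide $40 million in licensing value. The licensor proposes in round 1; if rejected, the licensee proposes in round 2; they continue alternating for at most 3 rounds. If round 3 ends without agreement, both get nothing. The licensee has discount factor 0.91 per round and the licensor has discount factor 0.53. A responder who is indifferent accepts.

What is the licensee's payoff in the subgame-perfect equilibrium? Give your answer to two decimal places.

Work backward from the last round.
Round 3 (the licensor proposes): the licensee will accept anything ≥ 0, so the licensor offers 0 and keeps 40.
Round 2 (the licensee proposes): the licensor can get 40 next round, worth 0.53 × 40 = 21.2 now. The licensee offers 21.2 and keeps 40 − 21.2 = 18.8.
Round 1 (the licensor proposes): the licensee can get 18.8 next round, worth 0.91 × 18.8 = 17.108 now. The licensor offers 17.108 and keeps 40 − 17.108 = 22.892.

17.11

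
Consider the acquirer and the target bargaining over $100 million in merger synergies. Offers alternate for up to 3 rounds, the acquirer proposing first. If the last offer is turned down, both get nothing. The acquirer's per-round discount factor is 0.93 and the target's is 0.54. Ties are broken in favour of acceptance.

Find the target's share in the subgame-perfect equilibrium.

3.78

Round 3 (the acquirer proposes): the target will accept anything ≥ 0, so the acquirer offers 0 and keeps 100.
Round 2 (the target proposes): the acquirer can get 100 next round, worth 0.93 × 100 = 93 now, so the target offers 93, keeping 7.
Round 1 (the acquirer proposes): the target can get 7 next round, worth 0.54 × 7 = 3.78 now. The acquirer offers 3.78 and keeps 100 − 3.78 = 96.22.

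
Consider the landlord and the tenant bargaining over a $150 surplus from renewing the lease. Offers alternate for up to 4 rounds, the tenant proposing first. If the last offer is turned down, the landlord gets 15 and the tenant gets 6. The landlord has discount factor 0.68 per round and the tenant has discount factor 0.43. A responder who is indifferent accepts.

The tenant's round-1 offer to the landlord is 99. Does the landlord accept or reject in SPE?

Accept

Round 4 (the landlord proposes): the tenant gets 6 if talks fail, so the landlord offers 6 and keeps 144.
Round 3 (the tenant proposes): the landlord can get 144 next round, worth 0.68 × 144 = 97.92 now; the tenant offers that and keeps 52.08.
Round 2 (the landlord proposes): the tenant can get 52.08 next round, worth 0.43 × 52.08 = 22.3944 now; the landlord offers that and keeps 127.6056.
So by rejecting in round 1, the landlord gets 127.6056 next round, worth 0.68 × 127.6056 = 86.771808 now.
Offer 99 ≥ 86.771808, so the landlord accepts.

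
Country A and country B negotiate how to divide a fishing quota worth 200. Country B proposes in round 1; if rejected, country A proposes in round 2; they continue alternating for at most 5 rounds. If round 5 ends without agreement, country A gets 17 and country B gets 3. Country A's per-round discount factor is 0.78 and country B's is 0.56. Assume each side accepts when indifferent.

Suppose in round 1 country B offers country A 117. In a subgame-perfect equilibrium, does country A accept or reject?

Round 5 (country B proposes): country A gets 17 if talks fail, so country B offers 17 and keeps 183.
Round 4 (country A proposes): country B can get 183 next round, worth 0.56 × 183 = 102.48 now, so country A offers 102.48, keeping 97.52.
Round 3 (country B proposes): country A can get 97.52 next round, worth 0.78 × 97.52 = 76.0656 now, so country B offers 76.0656, keeping 123.9344.
Round 2 (country A proposes): country B can get 123.9344 next round, worth 0.56 × 123.9344 = 69.403264 now, so country A offers 69.403264, keeping 130.596736.
So by rejecting in round 1, country A gets 130.596736 next round, worth 0.78 × 130.596736 = 101.86545408 now.
Offer 117 ≥ 101.86545408, so country A accepts.

Accept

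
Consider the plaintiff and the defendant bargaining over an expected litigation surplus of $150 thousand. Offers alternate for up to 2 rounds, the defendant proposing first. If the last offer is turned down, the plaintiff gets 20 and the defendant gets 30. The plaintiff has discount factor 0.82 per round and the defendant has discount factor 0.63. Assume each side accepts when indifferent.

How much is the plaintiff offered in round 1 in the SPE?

98.4

Round 2 (the plaintiff proposes): the defendant gets 30 if talks fail, so the plaintiff offers 30 and keeps 120.
Round 1 (the defendant proposes): the plaintiff can get 120 next round, worth 0.82 × 120 = 98.4 now, so the defendant offers 98.4, keeping 51.6.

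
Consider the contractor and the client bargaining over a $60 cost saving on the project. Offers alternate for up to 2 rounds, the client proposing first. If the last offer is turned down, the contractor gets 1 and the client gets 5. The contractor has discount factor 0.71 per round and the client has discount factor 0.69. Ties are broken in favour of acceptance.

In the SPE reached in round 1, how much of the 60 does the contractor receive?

Solve by backward induction from round 2.
Round 2 (the contractor proposes): the client gets 5 if talks fail, so the contractor offers 5 and keeps 55.
Round 1 (the client proposes): the contractor can get 55 next round, worth 0.71 × 55 = 39.05 now, so the client offers 39.05, keeping 20.95.

39.05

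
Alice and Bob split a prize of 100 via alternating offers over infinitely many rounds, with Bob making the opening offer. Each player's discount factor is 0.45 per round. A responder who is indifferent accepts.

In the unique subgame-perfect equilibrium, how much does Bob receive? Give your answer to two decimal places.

When Bob proposes, Alice accepts any offer worth at least 0.45 times what Alice would get by proposing next round; and vice versa.
This gives x = 100 − 0.45y and y = 100 − 0.45x, where x and y are each side's share when it proposes.
Hence (1 − 0.45·0.45)x = 100(1 − 0.45), i.e. 0.7975·x = 55.
x ≈ 68.9655; Alice's share is 100 − x ≈ 31.0345.

68.97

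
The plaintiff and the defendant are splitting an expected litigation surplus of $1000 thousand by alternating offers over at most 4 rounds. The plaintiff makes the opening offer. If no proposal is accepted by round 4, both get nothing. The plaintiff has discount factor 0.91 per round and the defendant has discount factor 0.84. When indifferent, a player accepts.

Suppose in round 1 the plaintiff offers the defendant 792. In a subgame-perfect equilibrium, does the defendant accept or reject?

Work out the defendant's continuation value if the offer is rejected.
Round 4 (the defendant proposes): rejection yields 0 for the plaintiff; the defendant offers 0 and keeps 1000.
Round 3 (the plaintiff proposes): the defendant can get 1000 next round, worth 0.84 × 1000 = 840 now; the plaintiff offers that and keeps 160.
Round 2 (the defendant proposes): the plaintiff can get 160 next round, worth 0.91 × 160 = 145.6 now; the defendant offers that and keeps 854.4.
So by rejecting in round 1, the defendant gets 854.4 next round, worth 0.84 × 854.4 = 717.696 now.
Offer 792 ≥ 717.696, so the defendant accepts.

Accept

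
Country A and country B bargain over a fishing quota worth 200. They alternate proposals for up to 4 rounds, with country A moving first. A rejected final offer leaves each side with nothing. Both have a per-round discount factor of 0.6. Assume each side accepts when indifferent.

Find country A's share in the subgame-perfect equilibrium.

108.8

Work backward from the last round.
Round 4 (country B proposes): country A will accept anything ≥ 0, so country B offers 0 and keeps 200.
Round 3 (country A proposes): country B can get 200 next round, worth 0.6 × 200 = 120 now. Country A offers 120 and keeps 200 − 120 = 80.
Round 2 (country B proposes): country A can get 80 next round, worth 0.6 × 80 = 48 now. Country B offers 48 and keeps 200 − 48 = 152.
Round 1 (country A proposes): country B can get 152 next round, worth 0.6 × 152 = 91.2 now, so country A offers 91.2, keeping 108.8.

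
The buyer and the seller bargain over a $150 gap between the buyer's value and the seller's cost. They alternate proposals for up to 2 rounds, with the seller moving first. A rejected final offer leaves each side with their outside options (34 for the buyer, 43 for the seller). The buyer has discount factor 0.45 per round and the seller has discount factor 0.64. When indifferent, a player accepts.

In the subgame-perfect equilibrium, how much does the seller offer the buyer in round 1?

48.15

Work backward from the last round.
Round 2 (the buyer proposes): the seller gets 43 if talks fail, so the buyer offers 43 and keeps 107.
Round 1 (the seller proposes): the buyer can get 107 next round, worth 0.45 × 107 = 48.15 now; the seller offers that and keeps 101.85.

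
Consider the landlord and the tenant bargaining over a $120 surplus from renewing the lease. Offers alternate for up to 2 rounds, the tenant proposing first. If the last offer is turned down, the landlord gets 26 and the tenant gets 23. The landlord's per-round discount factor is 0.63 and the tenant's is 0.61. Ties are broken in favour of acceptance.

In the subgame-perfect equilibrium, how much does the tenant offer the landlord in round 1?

Round 2 (the landlord proposes): the tenant gets 23 if talks fail, so the landlord offers 23 and keeps 97.
Round 1 (the tenant proposes): the landlord can get 97 next round, worth 0.63 × 97 = 61.11 now, so the tenant offers 61.11, keeping 58.89.

61.11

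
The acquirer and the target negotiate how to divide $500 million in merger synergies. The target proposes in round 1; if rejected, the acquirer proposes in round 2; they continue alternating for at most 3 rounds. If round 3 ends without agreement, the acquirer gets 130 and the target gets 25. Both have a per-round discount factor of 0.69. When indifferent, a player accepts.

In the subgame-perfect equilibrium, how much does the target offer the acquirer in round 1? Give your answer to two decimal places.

Solve by backward induction from round 3.
Round 3 (the target proposes): the acquirer gets 130 if talks fail, so the target offers 130 and keeps 370.
Round 2 (the acquirer proposes): the target can get 370 next round, worth 0.69 × 370 = 255.3 now. The acquirer offers 255.3 and keeps 500 − 255.3 = 244.7.
Round 1 (the target proposes): the acquirer can get 244.7 next round, worth 0.69 × 244.7 = 168.843 now. The target offers 168.843 and keeps 500 − 168.843 = 331.157.

168.84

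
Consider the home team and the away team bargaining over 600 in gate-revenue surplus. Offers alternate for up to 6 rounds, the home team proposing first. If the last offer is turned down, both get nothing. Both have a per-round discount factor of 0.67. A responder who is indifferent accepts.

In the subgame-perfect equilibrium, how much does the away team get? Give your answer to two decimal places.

273.22

Work backward from the last round.
Round 6 (the away team proposes): the home team will accept anything ≥ 0, so the away team offers 0 and keeps 600.
Round 5 (the home team proposes): the away team can get 600 next round, worth 0.67 × 600 = 402 now. The home team offers 402 and keeps 600 − 402 = 198.
Round 4 (the away team proposes): the home team can get 198 next round, worth 0.67 × 198 = 132.66 now. The away team offers 132.66 and keeps 600 − 132.66 = 467.34.
Round 3 (the home team proposes): the away team can get 467.34 next round, worth 0.67 × 467.34 = 313.1178 now. The home team offers 313.1178 and keeps 600 − 313.1178 = 286.8822.
Round 2 (the away team proposes): the home team can get 286.8822 next round, worth 0.67 × 286.8822 = 192.211074 now. The away team offers 192.211074 and keeps 600 − 192.211074 = 407.788926.
Round 1 (the home team proposes): the away team can get 407.788926 next round, worth 0.67 × 407.788926 = 273.21858042 now. The home team offers 273.21858042 and keeps 600 − 273.21858042 = 326.78141958.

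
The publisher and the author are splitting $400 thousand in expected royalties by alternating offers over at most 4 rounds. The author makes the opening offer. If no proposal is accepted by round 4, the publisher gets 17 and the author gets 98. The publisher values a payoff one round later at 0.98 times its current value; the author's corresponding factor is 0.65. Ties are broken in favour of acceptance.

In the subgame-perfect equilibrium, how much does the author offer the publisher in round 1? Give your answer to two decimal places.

Round 4 (the publisher proposes): the author gets 98 if talks fail, so the publisher offers 98 and keeps 302.
Round 3 (the author proposes): the publisher can get 302 next round, worth 0.98 × 302 = 295.96 now. The author offers 295.96 and keeps 400 − 295.96 = 104.04.
Round 2 (the publisher proposes): the author can get 104.04 next round, worth 0.65 × 104.04 = 67.626 now, so the publisher offers 67.626, keeping 332.374.
Round 1 (the author proposes): the publisher can get 332.374 next round, worth 0.98 × 332.374 = 325.72652 now, so the author offers 325.72652, keeping 74.27348.

325.73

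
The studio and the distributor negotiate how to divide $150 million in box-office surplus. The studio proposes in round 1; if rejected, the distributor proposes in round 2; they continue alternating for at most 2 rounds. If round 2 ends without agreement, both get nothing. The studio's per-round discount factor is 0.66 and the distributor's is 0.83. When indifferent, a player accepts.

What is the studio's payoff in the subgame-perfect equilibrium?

Round 2 (the distributor proposes): rejection yields 0 for the studio; the distributor offers 0 and keeps 150.
Round 1 (the studio proposes): the distributor can get 150 next round, worth 0.83 × 150 = 124.5 now, so the studio offers 124.5, keeping 25.5.

25.5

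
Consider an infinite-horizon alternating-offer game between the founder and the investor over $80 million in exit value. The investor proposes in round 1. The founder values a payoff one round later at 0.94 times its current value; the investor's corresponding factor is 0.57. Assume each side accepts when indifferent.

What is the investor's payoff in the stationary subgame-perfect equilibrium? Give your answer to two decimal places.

When the investor proposes, the founder accepts any offer worth at least 0.94 times what the founder would get by proposing next round; and vice versa.
This gives x = 80 − 0.94y and y = 80 − 0.57x, where x and y are each side's share when it proposes.
Hence (1 − 0.94·0.57)x = 80(1 − 0.94), i.e. 0.4642·x = 4.8.
x ≈ 10.3404; the founder's share is 80 − x ≈ 69.6596.

10.34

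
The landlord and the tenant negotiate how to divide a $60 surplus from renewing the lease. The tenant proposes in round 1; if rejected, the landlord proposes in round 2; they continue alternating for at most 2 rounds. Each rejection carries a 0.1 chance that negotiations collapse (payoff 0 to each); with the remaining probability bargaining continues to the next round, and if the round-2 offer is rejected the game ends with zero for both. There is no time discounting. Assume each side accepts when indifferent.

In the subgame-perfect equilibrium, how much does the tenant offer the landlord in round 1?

Round 2 (the landlord proposes): rejection yields 0 for the tenant; the landlord offers 0 and keeps 60.
Round 1 (the tenant proposes): rejecting gives the landlord an expected 0.9 × 60 = 54. The tenant offers 54 and keeps 60 − 54 = 6.

54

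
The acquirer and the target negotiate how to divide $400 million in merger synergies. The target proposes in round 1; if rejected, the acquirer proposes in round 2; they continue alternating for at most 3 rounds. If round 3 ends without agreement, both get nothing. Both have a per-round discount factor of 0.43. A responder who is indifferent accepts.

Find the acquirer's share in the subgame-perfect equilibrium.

98.04

By backward induction:
Round 3 (the target proposes): the acquirer will accept anything ≥ 0, so the target offers 0 and keeps 400.
Round 2 (the acquirer proposes): the target can get 400 next round, worth 0.43 × 400 = 172 now, so the acquirer offers 172, keeping 228.
Round 1 (the target proposes): the acquirer can get 228 next round, worth 0.43 × 228 = 98.04 now; the target offers that and keeps 301.96.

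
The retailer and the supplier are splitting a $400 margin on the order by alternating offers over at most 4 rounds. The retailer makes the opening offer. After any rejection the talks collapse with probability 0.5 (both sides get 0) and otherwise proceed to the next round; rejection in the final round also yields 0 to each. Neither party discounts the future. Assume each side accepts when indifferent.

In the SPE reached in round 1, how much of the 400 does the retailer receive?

By backward induction:
Round 4 (the supplier proposes): the retailer will accept anything ≥ 0, so the supplier offers 0 and keeps 400.
Round 3 (the retailer proposes): rejecting gives the supplier an expected 0.5 × 400 = 200, so the retailer offers 200, keeping 200.
Round 2 (the supplier proposes): rejecting gives the retailer an expected 0.5 × 200 = 100; the supplier offers that and keeps 300.
Round 1 (the retailer proposes): rejecting gives the supplier an expected 0.5 × 300 = 150, so the retailer offers 150, keeping 250.

250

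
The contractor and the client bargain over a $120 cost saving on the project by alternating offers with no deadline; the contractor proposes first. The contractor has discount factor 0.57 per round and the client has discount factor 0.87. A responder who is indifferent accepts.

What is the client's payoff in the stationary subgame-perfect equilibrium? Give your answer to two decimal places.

89.05

In a stationary SPE each proposer offers the other exactly their discounted continuation value.
If the contractor keeps x when proposing and the client keeps y when proposing, then x = 120 − 0.87y and y = 120 − 0.57x.
Solving: x = 120(1 − 0.87) / (1 − 0.57·0.87) = 15.6 / 0.5041 ≈ 30.9462.
The client gets 120 − 30.9462 ≈ 89.0538.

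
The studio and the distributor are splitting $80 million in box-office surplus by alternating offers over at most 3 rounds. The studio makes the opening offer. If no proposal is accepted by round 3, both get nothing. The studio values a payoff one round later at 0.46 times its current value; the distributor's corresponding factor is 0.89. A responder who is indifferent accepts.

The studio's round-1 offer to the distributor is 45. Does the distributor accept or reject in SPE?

Accept

Round 3 (the studio proposes): rejection yields 0 for the distributor; the studio offers 0 and keeps 80.
Round 2 (the distributor proposes): the studio can get 80 next round, worth 0.46 × 80 = 36.8 now; the distributor offers that and keeps 43.2.
So by rejecting in round 1, the distributor gets 43.2 next round, worth 0.89 × 43.2 = 38.448 now.
Offer 45 ≥ 38.448, so the distributor accepts.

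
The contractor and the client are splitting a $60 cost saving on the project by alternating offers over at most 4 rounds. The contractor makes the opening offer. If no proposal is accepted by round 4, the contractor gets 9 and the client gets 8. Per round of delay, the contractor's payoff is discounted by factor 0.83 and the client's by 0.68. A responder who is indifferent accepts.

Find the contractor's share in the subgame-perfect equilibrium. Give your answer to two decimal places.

Round 4 (the client proposes): the contractor gets 9 if talks fail, so the client offers 9 and keeps 51.
Round 3 (the contractor proposes): the client can get 51 next round, worth 0.68 × 51 = 34.68 now, so the contractor offers 34.68, keeping 25.32.
Round 2 (the client proposes): the contractor can get 25.32 next round, worth 0.83 × 25.32 = 21.0156 now. The client offers 21.0156 and keeps 60 − 21.0156 = 38.9844.
Round 1 (the contractor proposes): the client can get 38.9844 next round, worth 0.68 × 38.9844 = 26.509392 now. The contractor offers 26.509392 and keeps 60 − 26.509392 = 33.490608.

33.49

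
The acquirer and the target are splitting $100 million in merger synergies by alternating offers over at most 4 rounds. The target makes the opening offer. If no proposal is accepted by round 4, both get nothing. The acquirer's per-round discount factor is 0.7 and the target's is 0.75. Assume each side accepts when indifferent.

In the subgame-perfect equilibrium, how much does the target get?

45.75

By backward induction:
Round 4 (the acquirer proposes): rejection yields 0 for the target; the acquirer offers 0 and keeps 100.
Round 3 (the target proposes): the acquirer can get 100 next round, worth 0.7 × 100 = 70 now, so the target offers 70, keeping 30.
Round 2 (the acquirer proposes): the target can get 30 next round, worth 0.75 × 30 = 22.5 now. The acquirer offers 22.5 and keeps 100 − 22.5 = 77.5.
Round 1 (the target proposes): the acquirer can get 77.5 next round, worth 0.7 × 77.5 = 54.25 now, so the target offers 54.25, keeping 45.75.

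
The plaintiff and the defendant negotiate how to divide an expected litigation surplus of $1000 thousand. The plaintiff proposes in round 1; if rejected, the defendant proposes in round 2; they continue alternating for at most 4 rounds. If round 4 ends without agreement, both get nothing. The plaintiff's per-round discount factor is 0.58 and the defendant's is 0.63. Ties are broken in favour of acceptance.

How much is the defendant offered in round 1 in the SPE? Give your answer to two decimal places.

494.80

Round 4 (the defendant proposes): the plaintiff will accept anything ≥ 0, so the defendant offers 0 and keeps 1000.
Round 3 (the plaintiff proposes): the defendant can get 1000 next round, worth 0.63 × 1000 = 630 now, so the plaintiff offers 630, keeping 370.
Round 2 (the defendant proposes): the plaintiff can get 370 next round, worth 0.58 × 370 = 214.6 now, so the defendant offers 214.6, keeping 785.4.
Round 1 (the plaintiff proposes): the defendant can get 785.4 next round, worth 0.63 × 785.4 = 494.802 now; the plaintiff offers that and keeps 505.198.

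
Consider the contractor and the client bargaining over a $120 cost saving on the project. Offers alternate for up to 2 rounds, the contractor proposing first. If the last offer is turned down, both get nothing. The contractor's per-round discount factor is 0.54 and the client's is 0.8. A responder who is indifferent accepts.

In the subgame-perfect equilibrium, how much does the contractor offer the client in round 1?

Round 2 (the client proposes): the contractor will accept anything ≥ 0, so the client offers 0 and keeps 120.
Round 1 (the contractor proposes): the client can get 120 next round, worth 0.8 × 120 = 96 now. The contractor offers 96 and keeps 120 − 96 = 24.

96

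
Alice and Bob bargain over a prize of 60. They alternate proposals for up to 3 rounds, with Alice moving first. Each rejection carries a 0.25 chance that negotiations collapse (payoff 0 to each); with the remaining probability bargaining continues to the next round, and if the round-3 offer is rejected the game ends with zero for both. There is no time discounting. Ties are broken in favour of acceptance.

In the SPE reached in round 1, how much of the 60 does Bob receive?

Round 3 (Alice proposes): rejection yields 0 for Bob; Alice offers 0 and keeps 60.
Round 2 (Bob proposes): rejecting gives Alice an expected 0.75 × 60 = 45. Bob offers 45 and keeps 60 − 45 = 15.
Round 1 (Alice proposes): rejecting gives Bob an expected 0.75 × 15 = 11.25. Alice offers 11.25 and keeps 60 − 11.25 = 48.75.

11.25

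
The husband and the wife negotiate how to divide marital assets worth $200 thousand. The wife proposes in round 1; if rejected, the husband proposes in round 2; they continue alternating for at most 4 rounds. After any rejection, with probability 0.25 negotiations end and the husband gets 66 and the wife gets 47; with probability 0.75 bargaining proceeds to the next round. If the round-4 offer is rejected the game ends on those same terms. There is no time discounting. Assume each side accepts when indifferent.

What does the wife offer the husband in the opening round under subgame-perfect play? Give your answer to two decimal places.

119.02

Round 4 (the husband proposes): the wife gets 47 if talks fail, so the husband offers 47 and keeps 153.
Round 3 (the wife proposes): rejecting gives the husband an expected 0.75 × 153 + 0.25 × 66 = 131.25, so the wife offers 131.25, keeping 68.75.
Round 2 (the husband proposes): rejecting gives the wife an expected 0.75 × 68.75 + 0.25 × 47 = 63.3125, so the husband offers 63.3125, keeping 136.6875.
Round 1 (the wife proposes): rejecting gives the husband an expected 0.75 × 136.6875 + 0.25 × 66 = 119.015625, so the wife offers 119.015625, keeping 80.984375.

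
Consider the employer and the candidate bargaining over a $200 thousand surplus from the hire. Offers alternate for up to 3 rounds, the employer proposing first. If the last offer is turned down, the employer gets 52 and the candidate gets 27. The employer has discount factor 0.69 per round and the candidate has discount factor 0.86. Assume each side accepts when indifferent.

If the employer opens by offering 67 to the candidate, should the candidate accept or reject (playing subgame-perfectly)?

Round 3 (the employer proposes): the candidate gets 27 if talks fail, so the employer offers 27 and keeps 173.
Round 2 (the candidate proposes): the employer can get 173 next round, worth 0.69 × 173 = 119.37 now; the candidate offers that and keeps 80.63.
So by rejecting in round 1, the candidate gets 80.63 next round, worth 0.86 × 80.63 = 69.3418 now.
Offer 67 < 69.3418, so the candidate rejects.

Reject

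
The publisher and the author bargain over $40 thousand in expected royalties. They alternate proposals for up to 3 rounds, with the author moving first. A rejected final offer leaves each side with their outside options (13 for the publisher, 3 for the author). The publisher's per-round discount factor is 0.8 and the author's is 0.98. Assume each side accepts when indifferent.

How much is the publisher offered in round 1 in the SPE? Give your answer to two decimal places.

10.83

Solve by backward induction from round 3.
Round 3 (the author proposes): the publisher gets 13 if talks fail, so the author offers 13 and keeps 27.
Round 2 (the publisher proposes): the author can get 27 next round, worth 0.98 × 27 = 26.46 now; the publisher offers that and keeps 13.54.
Round 1 (the author proposes): the publisher can get 13.54 next round, worth 0.8 × 13.54 = 10.832 now; the author offers that and keeps 29.168.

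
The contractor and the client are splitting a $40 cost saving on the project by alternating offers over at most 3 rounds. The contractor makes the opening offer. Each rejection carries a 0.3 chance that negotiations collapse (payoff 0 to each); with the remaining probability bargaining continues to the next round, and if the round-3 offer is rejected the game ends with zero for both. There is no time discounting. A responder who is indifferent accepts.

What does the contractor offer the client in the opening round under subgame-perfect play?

Round 3 (the contractor proposes): rejection yields 0 for the client; the contractor offers 0 and keeps 40.
Round 2 (the client proposes): rejecting gives the contractor an expected 0.7 × 40 = 28; the client offers that and keeps 12.
Round 1 (the contractor proposes): rejecting gives the client an expected 0.7 × 12 = 8.4; the contractor offers that and keeps 31.6.

8.4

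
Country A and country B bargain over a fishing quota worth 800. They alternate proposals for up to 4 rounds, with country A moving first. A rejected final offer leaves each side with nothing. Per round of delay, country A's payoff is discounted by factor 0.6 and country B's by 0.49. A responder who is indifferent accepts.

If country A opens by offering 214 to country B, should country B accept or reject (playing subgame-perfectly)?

Work out country B's continuation value if the offer is rejected.
Round 4 (country B proposes): rejection yields 0 for country A; country B offers 0 and keeps 800.
Round 3 (country A proposes): country B can get 800 next round, worth 0.49 × 800 = 392 now, so country A offers 392, keeping 408.
Round 2 (country B proposes): country A can get 408 next round, worth 0.6 × 408 = 244.8 now, so country B offers 244.8, keeping 555.2.
So by rejecting in round 1, country B gets 555.2 next round, worth 0.49 × 555.2 = 272.048 now.
Offer 214 < 272.048, so country B rejects.

Reject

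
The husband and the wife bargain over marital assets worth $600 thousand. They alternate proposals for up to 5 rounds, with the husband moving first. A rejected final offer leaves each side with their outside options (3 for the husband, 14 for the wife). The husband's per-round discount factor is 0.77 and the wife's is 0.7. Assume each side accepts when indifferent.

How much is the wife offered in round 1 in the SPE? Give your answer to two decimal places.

Solve by backward induction from round 5.
Round 5 (the husband proposes): the wife gets 14 if talks fail, so the husband offers 14 and keeps 586.
Round 4 (the wife proposes): the husband can get 586 next round, worth 0.77 × 586 = 451.22 now; the wife offers that and keeps 148.78.
Round 3 (the husband proposes): the wife can get 148.78 next round, worth 0.7 × 148.78 = 104.146 now. The husband offers 104.146 and keeps 600 − 104.146 = 495.854.
Round 2 (the wife proposes): the husband can get 495.854 next round, worth 0.77 × 495.854 = 381.80758 now; the wife offers that and keeps 218.19242.
Round 1 (the husband proposes): the wife can get 218.19242 next round, worth 0.7 × 218.19242 = 152.734694 now; the husband offers that and keeps 447.265306.

152.73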